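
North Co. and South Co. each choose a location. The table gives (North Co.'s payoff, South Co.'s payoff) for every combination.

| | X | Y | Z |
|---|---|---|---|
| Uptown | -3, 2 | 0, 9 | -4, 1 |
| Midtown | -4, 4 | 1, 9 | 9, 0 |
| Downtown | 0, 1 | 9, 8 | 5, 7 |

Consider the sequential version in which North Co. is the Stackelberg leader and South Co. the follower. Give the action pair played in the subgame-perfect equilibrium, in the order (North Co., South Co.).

Work backward from South Co.'s decision.
- Uptown: BR = Y, leader payoff 0.
- Midtown: BR = Y, leader payoff 1.
- Downtown: BR = Y, leader payoff 9.
North Co.'s induced payoffs are 0, 1, 9, so North Co. commits to Downtown. Subgame-perfect outcome: (Downtown, Y) with payoffs (9, 8).

(Downtown, Y)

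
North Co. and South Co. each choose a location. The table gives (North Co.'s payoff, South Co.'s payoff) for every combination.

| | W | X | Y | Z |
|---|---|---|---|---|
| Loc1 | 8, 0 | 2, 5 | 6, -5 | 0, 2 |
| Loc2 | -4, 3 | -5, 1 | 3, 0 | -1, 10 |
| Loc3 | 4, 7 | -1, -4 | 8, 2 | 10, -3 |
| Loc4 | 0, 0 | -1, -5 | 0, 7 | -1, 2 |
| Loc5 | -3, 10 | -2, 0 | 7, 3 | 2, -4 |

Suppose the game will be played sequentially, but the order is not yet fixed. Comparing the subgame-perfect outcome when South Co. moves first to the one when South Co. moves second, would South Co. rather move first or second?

second

If North Co. leads: South Co.'s best replies are Loc1→X, Loc2→Z, Loc3→W, Loc4→Y, Loc5→W; North Co.'s induced payoffs 2, -1, 4, 0, -3; outcome (Loc3, W), payoffs (4, 7).
If South Co. leads: North Co.'s best replies are W→Loc1, X→Loc1, Y→Loc3, Z→Loc3; South Co.'s induced payoffs 0, 5, 2, -3; outcome (Loc1, X), payoffs (2, 5).
South Co. gets 5 moving first and 7 moving second, so South Co. prefers to move second.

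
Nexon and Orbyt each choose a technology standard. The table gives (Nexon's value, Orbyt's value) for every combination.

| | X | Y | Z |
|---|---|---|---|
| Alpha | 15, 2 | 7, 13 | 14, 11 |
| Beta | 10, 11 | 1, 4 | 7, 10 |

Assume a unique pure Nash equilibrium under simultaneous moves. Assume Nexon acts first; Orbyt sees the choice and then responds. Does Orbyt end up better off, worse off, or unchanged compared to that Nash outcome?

Solve by backward induction (Nexon leads).
- Alpha: Orbyt compares 2, 13, 11 and picks Y; Nexon would get 7.
- Beta: Orbyt compares 11, 4, 10 and picks X; Nexon would get 10.
Nexon's induced payoffs are 7, 10, so Nexon commits to Beta. Subgame-perfect outcome: (Beta, X) with payoffs (10, 11).
Now find the simultaneous Nash equilibrium.
Nexon's best replies: X→Alpha; Y→Alpha; Z→Alpha.
Orbyt's best replies: Alpha→Y; Beta→X.
Only (Alpha, Y) has each player best-responding; Nash payoffs (7, 13).
Orbyt earns 11 sequentially versus 13 at the Nash outcome: worse off.

worse off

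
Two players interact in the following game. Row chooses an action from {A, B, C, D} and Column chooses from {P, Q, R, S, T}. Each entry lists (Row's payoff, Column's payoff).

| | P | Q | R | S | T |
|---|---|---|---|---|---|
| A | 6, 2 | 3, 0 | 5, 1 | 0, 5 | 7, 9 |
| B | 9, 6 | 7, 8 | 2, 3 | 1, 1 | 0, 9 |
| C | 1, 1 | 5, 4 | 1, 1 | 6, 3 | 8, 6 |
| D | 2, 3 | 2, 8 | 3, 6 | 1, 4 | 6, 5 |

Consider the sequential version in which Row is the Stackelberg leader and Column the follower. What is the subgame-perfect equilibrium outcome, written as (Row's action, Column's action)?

(C, T)

Solve by backward induction (Row leads).
- A: BR = T, leader payoff 7.
- B: BR = T, leader payoff 0.
- C: BR = T, leader payoff 8.
- D: BR = Q, leader payoff 2.
Row's induced payoffs are 7, 0, 8, 2, so Row commits to C. Subgame-perfect outcome: (C, T) with payoffs (8, 6).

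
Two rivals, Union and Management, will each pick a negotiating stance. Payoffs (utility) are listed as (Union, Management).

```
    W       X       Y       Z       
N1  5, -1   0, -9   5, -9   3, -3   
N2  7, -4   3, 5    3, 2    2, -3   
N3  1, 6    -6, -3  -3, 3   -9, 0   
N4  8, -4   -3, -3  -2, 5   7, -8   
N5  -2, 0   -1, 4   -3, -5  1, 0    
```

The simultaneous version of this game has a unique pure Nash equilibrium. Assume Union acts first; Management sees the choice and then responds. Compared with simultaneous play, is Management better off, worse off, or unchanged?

worse off

Management best-responds to each possible Union move:
- N1: BR = W, leader payoff 5.
- N2: BR = X, leader payoff 3.
- N3: BR = W, leader payoff 1.
- N4: BR = Y, leader payoff -2.
- N5: BR = X, leader payoff -1.
Among 5, 3, 1, -2, -1, the best is 5 at N1. Subgame-perfect outcome: (N1, W) with payoffs (5, -1).
Under simultaneous play:
Union's best replies: W→N4; X→N2; Y→N1; Z→N4.
Management's best replies: N1→W; N2→X; N3→W; N4→Y; N5→X.
The unique mutual best reply is (N2, X), giving (3, 5).
Management earns -1 sequentially versus 5 at the Nash outcome: worse off.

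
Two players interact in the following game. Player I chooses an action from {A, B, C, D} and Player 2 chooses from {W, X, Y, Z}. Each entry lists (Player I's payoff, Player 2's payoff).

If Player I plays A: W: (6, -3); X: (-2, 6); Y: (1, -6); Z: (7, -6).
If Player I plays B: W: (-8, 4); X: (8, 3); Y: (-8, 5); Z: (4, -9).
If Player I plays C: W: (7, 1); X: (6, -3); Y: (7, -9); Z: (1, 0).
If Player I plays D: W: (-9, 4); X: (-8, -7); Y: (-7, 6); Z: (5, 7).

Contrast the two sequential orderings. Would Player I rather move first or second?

second

If Player I leads: Player 2's best replies are A→X, B→Y, C→W, D→Z; Player I's induced payoffs -2, -8, 7, 5; outcome (C, W), payoffs (7, 1).
If Player 2 leads: Player I's best replies are W→C, X→B, Y→C, Z→A; Player 2's induced payoffs 1, 3, -9, -6; outcome (B, X), payoffs (8, 3).
Player I gets 7 moving first and 8 moving second, so Player I prefers to move second.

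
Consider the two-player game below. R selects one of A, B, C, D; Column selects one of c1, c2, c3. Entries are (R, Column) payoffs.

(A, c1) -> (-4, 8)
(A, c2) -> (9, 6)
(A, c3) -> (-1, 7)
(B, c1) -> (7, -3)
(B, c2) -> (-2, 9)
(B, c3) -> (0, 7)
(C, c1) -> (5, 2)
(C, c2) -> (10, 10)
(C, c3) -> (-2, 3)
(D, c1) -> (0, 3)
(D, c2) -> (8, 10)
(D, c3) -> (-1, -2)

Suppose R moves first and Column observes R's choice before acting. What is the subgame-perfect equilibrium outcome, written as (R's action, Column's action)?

(C, c2)

Solve by backward induction (R leads).
- A: BR = c1, leader payoff -4.
- B: BR = c2, leader payoff -2.
- C: BR = c2, leader payoff 10.
- D: BR = c2, leader payoff 8.
R's induced payoffs are -4, -2, 10, 8, so R commits to C. Subgame-perfect outcome: (C, c2) with payoffs (10, 10).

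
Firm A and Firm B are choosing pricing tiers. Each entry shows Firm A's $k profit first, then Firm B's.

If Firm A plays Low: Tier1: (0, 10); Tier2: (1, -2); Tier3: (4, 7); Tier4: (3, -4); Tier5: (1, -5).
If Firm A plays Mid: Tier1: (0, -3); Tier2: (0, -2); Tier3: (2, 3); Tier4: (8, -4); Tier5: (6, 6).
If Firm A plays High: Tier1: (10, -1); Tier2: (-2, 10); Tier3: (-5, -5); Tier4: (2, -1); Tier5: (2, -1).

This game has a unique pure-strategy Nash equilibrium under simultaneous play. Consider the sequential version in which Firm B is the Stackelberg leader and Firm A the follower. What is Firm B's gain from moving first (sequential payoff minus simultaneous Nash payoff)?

1

Solve by backward induction (Firm B leads).
- Tier1: BR = High, leader payoff -1.
- Tier2: BR = Low, leader payoff -2.
- Tier3: BR = Low, leader payoff 7.
- Tier4: BR = Mid, leader payoff -4.
- Tier5: BR = Mid, leader payoff 6.
Maximizing over -1, -2, 7, -4, 6, Firm B chooses Tier3. Subgame-perfect outcome: (Low, Tier3) with payoffs (4, 7).
Under simultaneous play:
Firm A's best replies: Tier1→High; Tier2→Low; Tier3→Low; Tier4→Mid; Tier5→Mid.
Firm B's best replies: Low→Tier1; Mid→Tier5; High→Tier2.
Only (Mid, Tier5) has each player best-responding; Nash payoffs (6, 6).
Firm B's commitment gain: 7 − 6 = 1.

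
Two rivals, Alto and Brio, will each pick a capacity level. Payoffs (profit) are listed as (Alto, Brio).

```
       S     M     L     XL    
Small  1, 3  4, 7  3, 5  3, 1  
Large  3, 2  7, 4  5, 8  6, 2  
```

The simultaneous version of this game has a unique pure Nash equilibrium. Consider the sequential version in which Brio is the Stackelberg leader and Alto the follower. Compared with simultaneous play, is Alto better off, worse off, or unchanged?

Work backward from Alto's decision.
- S → Alto plays Large (best of 1, 3); Brio gets 2.
- M → Alto plays Large (best of 4, 7); Brio gets 4.
- L → Alto plays Large (best of 3, 5); Brio gets 8.
- XL → Alto plays Large (best of 3, 6); Brio gets 2.
Among 2, 4, 8, 2, the best is 8 at L. Subgame-perfect outcome: (Large, L) with payoffs (5, 8).
Now find the simultaneous Nash equilibrium.
Alto's best replies: S→Large; M→Large; L→Large; XL→Large.
Brio's best replies: Small→M; Large→L.
Only (Large, L) has each player best-responding; Nash payoffs (5, 8).
Alto earns 5 sequentially versus 5 at the Nash outcome: unchanged.

unchanged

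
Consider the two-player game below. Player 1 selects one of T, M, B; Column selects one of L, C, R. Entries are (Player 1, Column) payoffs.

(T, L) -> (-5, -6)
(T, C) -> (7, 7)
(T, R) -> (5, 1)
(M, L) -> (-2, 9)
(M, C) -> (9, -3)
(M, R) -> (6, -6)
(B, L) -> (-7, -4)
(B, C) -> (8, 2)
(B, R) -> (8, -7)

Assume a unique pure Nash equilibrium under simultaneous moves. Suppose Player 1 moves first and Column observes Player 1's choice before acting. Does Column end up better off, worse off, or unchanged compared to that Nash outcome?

Work backward from Column's decision.
- T: Column compares -6, 7, 1 and picks C; Player 1 would get 7.
- M: Column compares 9, -3, -6 and picks L; Player 1 would get -2.
- B: Column compares -4, 2, -7 and picks C; Player 1 would get 8.
Among 7, -2, 8, the best is 8 at B. Subgame-perfect outcome: (B, C) with payoffs (8, 2).
Now find the simultaneous Nash equilibrium.
Player 1's best replies: L→M; C→M; R→B.
Column's best replies: T→C; M→L; B→C.
Only (M, L) has each player best-responding; Nash payoffs (-2, 9).
Column earns 2 sequentially versus 9 at the Nash outcome: worse off.

worse off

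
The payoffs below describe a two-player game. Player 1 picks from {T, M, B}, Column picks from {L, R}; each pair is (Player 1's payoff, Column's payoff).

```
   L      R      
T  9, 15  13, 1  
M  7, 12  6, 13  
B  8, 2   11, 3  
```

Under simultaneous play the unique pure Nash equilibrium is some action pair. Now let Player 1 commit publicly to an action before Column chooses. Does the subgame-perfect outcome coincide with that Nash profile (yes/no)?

Column best-responds to each possible Player 1 move:
- T: BR = L, leader payoff 9.
- M: BR = R, leader payoff 6.
- B: BR = R, leader payoff 11.
Player 1's induced payoffs are 9, 6, 11, so Player 1 commits to B. Subgame-perfect outcome: (B, R) with payoffs (11, 3).
Under simultaneous play:
Player 1's best replies: L→T; R→T.
Column's best replies: T→L; M→R; B→R.
The unique mutual best reply is (T, L), giving (9, 15).
Sequential outcome (B, R) differs from the Nash profile (T, L).

no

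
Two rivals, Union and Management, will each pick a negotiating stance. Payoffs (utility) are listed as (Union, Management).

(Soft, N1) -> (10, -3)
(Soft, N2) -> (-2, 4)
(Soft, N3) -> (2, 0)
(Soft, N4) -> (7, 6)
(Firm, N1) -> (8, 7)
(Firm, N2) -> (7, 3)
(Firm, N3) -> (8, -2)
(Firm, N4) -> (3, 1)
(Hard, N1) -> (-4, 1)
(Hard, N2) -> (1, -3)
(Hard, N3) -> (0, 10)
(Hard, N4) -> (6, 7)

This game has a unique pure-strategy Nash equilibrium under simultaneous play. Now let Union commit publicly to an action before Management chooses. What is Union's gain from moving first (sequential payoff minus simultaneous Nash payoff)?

Solve by backward induction (Union leads).
- Soft: BR = N4, leader payoff 7.
- Firm: BR = N1, leader payoff 8.
- Hard: BR = N3, leader payoff 0.
Union's induced payoffs are 7, 8, 0, so Union commits to Firm. Subgame-perfect outcome: (Firm, N1) with payoffs (8, 7).
Now find the simultaneous Nash equilibrium.
Union's best replies: N1→Soft; N2→Firm; N3→Firm; N4→Soft.
Management's best replies: Soft→N4; Firm→N1; Hard→N3.
The unique mutual best reply is (Soft, N4), giving (7, 6).
Union's commitment gain: 8 − 7 = 1.

1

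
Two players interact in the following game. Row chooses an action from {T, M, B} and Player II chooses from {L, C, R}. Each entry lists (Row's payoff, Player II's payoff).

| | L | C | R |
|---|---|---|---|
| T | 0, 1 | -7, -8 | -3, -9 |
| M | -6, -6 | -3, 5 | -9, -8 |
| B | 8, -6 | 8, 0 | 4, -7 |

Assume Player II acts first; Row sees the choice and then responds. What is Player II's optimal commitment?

C

Row best-responds to each possible Player II move:
- L: BR = B, leader payoff -6.
- C: BR = B, leader payoff 0.
- R: BR = B, leader payoff -7.
Maximizing over -6, 0, -7, Player II chooses C. Subgame-perfect outcome: (B, C) with payoffs (8, 0).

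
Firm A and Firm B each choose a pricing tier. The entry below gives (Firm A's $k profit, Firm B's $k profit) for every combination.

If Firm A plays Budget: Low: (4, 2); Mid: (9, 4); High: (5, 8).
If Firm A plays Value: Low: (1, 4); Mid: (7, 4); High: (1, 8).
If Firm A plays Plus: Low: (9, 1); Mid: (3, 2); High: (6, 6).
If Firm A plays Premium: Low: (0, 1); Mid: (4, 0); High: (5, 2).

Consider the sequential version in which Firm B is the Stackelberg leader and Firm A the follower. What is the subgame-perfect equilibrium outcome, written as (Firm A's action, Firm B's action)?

(Plus, High)

Work backward from Firm A's decision.
- Low → Firm A plays Plus (best of 4, 1, 9, 0); Firm B gets 1.
- Mid → Firm A plays Budget (best of 9, 7, 3, 4); Firm B gets 4.
- High → Firm A plays Plus (best of 5, 1, 6, 5); Firm B gets 6.
Among 1, 4, 6, the best is 6 at High. Subgame-perfect outcome: (Plus, High) with payoffs (6, 6).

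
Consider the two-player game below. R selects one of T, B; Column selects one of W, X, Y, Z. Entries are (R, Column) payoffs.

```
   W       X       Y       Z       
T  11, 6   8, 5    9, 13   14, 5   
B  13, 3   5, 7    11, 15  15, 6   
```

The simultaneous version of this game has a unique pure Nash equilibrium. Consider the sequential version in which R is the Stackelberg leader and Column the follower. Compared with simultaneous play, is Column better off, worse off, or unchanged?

Backward induction with R moving first.
- T → Column plays Y (best of 6, 5, 13, 5); R gets 9.
- B → Column plays Y (best of 3, 7, 15, 6); R gets 11.
Maximizing over 9, 11, R chooses B. Subgame-perfect outcome: (B, Y) with payoffs (11, 15).
Under simultaneous play:
R's best replies: W→B; X→T; Y→B; Z→B.
Column's best replies: T→Y; B→Y.
The unique mutual best reply is (B, Y), giving (11, 15).
Column earns 15 sequentially versus 15 at the Nash outcome: unchanged.

unchanged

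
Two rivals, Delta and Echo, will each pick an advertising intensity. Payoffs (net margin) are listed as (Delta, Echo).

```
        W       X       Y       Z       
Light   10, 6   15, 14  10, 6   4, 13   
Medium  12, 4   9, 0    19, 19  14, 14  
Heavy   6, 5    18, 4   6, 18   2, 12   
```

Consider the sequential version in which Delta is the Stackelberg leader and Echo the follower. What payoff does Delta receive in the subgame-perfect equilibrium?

Echo best-responds to each possible Delta move:
- Light: Echo compares 6, 14, 6, 13 and picks X; Delta would get 15.
- Medium: Echo compares 4, 0, 19, 14 and picks Y; Delta would get 19.
- Heavy: Echo compares 5, 4, 18, 12 and picks Y; Delta would get 6.
Among 15, 19, 6, the best is 19 at Medium. Subgame-perfect outcome: (Medium, Y) with payoffs (19, 19).

19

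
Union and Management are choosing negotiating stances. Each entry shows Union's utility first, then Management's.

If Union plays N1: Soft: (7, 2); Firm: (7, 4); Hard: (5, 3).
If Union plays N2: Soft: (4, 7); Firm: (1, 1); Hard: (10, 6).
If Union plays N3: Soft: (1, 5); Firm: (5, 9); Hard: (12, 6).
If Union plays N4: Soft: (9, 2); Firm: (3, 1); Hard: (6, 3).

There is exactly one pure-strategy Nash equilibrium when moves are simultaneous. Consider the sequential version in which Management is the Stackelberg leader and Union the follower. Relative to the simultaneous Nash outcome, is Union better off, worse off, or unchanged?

better off

Work backward from Union's decision.
- Soft: Union compares 7, 4, 1, 9 and picks N4; Management would get 2.
- Firm: Union compares 7, 1, 5, 3 and picks N1; Management would get 4.
- Hard: Union compares 5, 10, 12, 6 and picks N3; Management would get 6.
Among 2, 4, 6, the best is 6 at Hard. Subgame-perfect outcome: (N3, Hard) with payoffs (12, 6).
Now find the simultaneous Nash equilibrium.
Union's best replies: Soft→N4; Firm→N1; Hard→N3.
Management's best replies: N1→Firm; N2→Soft; N3→Firm; N4→Hard.
Only (N1, Firm) has each player best-responding; Nash payoffs (7, 4).
Union earns 12 sequentially versus 7 at the Nash outcome: better off.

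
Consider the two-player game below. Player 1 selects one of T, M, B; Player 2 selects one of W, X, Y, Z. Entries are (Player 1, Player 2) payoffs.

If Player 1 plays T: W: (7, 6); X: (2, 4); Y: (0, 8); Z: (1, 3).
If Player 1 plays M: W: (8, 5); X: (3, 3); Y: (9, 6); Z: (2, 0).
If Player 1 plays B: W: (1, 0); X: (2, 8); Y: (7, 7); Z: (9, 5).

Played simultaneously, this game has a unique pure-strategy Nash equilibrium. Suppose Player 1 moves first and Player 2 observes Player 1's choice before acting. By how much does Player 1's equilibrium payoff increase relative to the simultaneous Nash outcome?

Player 2 best-responds to each possible Player 1 move:
- T: BR = Y, leader payoff 0.
- M: BR = Y, leader payoff 9.
- B: BR = X, leader payoff 2.
Among 0, 9, 2, the best is 9 at M. Subgame-perfect outcome: (M, Y) with payoffs (9, 6).
Under simultaneous play:
Player 1's best replies: W→M; X→M; Y→M; Z→B.
Player 2's best replies: T→Y; M→Y; B→X.
Only (M, Y) has each player best-responding; Nash payoffs (9, 6).
Player 1's commitment gain: 9 − 9 = 0.

0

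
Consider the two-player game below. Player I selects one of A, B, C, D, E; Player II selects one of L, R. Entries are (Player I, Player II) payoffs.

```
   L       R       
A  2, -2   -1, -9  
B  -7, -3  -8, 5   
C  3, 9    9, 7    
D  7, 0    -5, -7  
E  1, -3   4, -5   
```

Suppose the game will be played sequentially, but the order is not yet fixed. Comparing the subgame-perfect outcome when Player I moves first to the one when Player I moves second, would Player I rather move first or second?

second

If Player I leads: Player II's best replies are A→L, B→R, C→L, D→L, E→L; Player I's induced payoffs 2, -8, 3, 7, 1; outcome (D, L), payoffs (7, 0).
If Player II leads: Player I's best replies are L→D, R→C; Player II's induced payoffs 0, 7; outcome (C, R), payoffs (9, 7).
Player I gets 7 moving first and 9 moving second, so Player I prefers to move second.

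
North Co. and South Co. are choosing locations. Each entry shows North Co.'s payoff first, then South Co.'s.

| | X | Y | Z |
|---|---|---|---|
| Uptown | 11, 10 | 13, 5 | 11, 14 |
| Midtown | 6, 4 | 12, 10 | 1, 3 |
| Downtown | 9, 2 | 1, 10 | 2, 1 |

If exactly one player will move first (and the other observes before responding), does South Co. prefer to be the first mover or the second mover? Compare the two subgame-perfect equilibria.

If North Co. leads: South Co.'s best replies are Uptown→Z, Midtown→Y, Downtown→Y; North Co.'s induced payoffs 11, 12, 1; outcome (Midtown, Y), payoffs (12, 10).
If South Co. leads: North Co.'s best replies are X→Uptown, Y→Uptown, Z→Uptown; South Co.'s induced payoffs 10, 5, 14; outcome (Uptown, Z), payoffs (11, 14).
South Co. gets 14 moving first and 10 moving second, so South Co. prefers to move first.

first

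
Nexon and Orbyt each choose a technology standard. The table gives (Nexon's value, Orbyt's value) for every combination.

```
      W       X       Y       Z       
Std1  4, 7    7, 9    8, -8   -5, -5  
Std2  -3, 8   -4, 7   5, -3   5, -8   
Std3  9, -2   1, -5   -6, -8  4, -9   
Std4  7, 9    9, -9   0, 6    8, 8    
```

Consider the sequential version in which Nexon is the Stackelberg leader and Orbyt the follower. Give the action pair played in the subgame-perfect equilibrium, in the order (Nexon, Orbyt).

Work backward from Orbyt's decision.
- Std1: Orbyt compares 7, 9, -8, -5 and picks X; Nexon would get 7.
- Std2: Orbyt compares 8, 7, -3, -8 and picks W; Nexon would get -3.
- Std3: Orbyt compares -2, -5, -8, -9 and picks W; Nexon would get 9.
- Std4: Orbyt compares 9, -9, 6, 8 and picks W; Nexon would get 7.
Maximizing over 7, -3, 9, 7, Nexon chooses Std3. Subgame-perfect outcome: (Std3, W) with payoffs (9, -2).

(Std3, W)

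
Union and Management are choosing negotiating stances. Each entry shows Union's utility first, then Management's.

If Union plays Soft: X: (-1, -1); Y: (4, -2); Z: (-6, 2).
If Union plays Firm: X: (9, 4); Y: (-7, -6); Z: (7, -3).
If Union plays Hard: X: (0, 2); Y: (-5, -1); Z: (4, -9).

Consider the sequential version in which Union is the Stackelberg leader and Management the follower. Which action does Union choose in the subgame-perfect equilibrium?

Work backward from Management's decision.
- Soft: Management compares -1, -2, 2 and picks Z; Union would get -6.
- Firm: Management compares 4, -6, -3 and picks X; Union would get 9.
- Hard: Management compares 2, -1, -9 and picks X; Union would get 0.
Among -6, 9, 0, the best is 9 at Firm. Subgame-perfect outcome: (Firm, X) with payoffs (9, 4).

Firm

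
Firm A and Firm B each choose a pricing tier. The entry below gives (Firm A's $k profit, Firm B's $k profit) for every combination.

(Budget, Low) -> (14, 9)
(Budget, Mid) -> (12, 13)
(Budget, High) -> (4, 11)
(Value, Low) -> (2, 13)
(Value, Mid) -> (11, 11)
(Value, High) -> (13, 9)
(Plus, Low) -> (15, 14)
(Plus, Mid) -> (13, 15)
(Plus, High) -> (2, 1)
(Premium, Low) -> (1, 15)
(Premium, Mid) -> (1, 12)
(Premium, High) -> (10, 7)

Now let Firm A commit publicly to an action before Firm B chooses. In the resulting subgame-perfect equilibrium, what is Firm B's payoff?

Firm B best-responds to each possible Firm A move:
- Budget: Firm B compares 9, 13, 11 and picks Mid; Firm A would get 12.
- Value: Firm B compares 13, 11, 9 and picks Low; Firm A would get 2.
- Plus: Firm B compares 14, 15, 1 and picks Mid; Firm A would get 13.
- Premium: Firm B compares 15, 12, 7 and picks Low; Firm A would get 1.
Among 12, 2, 13, 1, the best is 13 at Plus. Subgame-perfect outcome: (Plus, Mid) with payoffs (13, 15).

15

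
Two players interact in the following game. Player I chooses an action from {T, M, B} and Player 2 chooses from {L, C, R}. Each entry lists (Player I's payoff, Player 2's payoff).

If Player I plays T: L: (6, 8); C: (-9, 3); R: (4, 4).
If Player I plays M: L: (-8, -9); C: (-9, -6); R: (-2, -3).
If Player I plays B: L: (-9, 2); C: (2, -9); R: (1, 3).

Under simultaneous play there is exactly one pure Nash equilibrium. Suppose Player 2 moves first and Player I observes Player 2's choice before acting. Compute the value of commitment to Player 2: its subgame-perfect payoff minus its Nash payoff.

Player I best-responds to each possible Player 2 move:
- L → Player I plays T (best of 6, -8, -9); Player 2 gets 8.
- C → Player I plays B (best of -9, -9, 2); Player 2 gets -9.
- R → Player I plays T (best of 4, -2, 1); Player 2 gets 4.
Among 8, -9, 4, the best is 8 at L. Subgame-perfect outcome: (T, L) with payoffs (6, 8).
Now find the simultaneous Nash equilibrium.
Player I's best replies: L→T; C→B; R→T.
Player 2's best replies: T→L; M→R; B→R.
The unique mutual best reply is (T, L), giving (6, 8).
Player 2's commitment gain: 8 − 8 = 0.

0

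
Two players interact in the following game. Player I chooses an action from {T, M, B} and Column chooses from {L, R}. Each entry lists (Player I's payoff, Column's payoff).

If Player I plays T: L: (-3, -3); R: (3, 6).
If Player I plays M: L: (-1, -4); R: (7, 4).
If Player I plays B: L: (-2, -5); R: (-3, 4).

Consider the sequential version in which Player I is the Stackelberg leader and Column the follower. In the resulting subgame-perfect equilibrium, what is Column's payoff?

Work backward from Column's decision.
- T → Column plays R (best of -3, 6); Player I gets 3.
- M → Column plays R (best of -4, 4); Player I gets 7.
- B → Column plays R (best of -5, 4); Player I gets -3.
Player I's induced payoffs are 3, 7, -3, so Player I commits to M. Subgame-perfect outcome: (M, R) with payoffs (7, 4).

4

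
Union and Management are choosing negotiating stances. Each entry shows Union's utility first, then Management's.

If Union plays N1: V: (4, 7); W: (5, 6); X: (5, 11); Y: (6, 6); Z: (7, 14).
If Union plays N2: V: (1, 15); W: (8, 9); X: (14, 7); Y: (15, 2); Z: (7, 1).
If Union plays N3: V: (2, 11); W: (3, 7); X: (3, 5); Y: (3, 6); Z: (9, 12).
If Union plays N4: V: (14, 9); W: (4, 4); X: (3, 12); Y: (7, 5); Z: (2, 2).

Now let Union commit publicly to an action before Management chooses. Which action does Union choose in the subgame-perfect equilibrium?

Management best-responds to each possible Union move:
- N1 → Management plays Z (best of 7, 6, 11, 6, 14); Union gets 7.
- N2 → Management plays V (best of 15, 9, 7, 2, 1); Union gets 1.
- N3 → Management plays Z (best of 11, 7, 5, 6, 12); Union gets 9.
- N4 → Management plays X (best of 9, 4, 12, 5, 2); Union gets 3.
Maximizing over 7, 1, 9, 3, Union chooses N3. Subgame-perfect outcome: (N3, Z) with payoffs (9, 12).

N3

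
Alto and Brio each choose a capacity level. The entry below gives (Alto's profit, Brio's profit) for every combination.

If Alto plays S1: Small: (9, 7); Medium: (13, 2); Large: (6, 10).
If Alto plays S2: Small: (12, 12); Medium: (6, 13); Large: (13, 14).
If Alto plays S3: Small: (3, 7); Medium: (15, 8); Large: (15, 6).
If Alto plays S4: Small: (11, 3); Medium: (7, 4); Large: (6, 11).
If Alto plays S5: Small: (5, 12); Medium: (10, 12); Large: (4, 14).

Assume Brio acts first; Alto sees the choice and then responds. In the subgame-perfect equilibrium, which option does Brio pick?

Backward induction with Brio moving first.
- Small → Alto plays S2 (best of 9, 12, 3, 11, 5); Brio gets 12.
- Medium → Alto plays S3 (best of 13, 6, 15, 7, 10); Brio gets 8.
- Large → Alto plays S3 (best of 6, 13, 15, 6, 4); Brio gets 6.
Brio's induced payoffs are 12, 8, 6, so Brio commits to Small. Subgame-perfect outcome: (S2, Small) with payoffs (12, 12).

Small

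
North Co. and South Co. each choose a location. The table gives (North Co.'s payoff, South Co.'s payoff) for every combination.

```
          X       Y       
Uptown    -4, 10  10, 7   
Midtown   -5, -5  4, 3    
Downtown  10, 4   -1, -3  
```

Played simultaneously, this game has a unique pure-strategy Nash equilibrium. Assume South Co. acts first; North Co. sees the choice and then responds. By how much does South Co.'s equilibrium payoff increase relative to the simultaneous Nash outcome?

3

Solve by backward induction (South Co. leads).
- X: BR = Downtown, leader payoff 4.
- Y: BR = Uptown, leader payoff 7.
Among 4, 7, the best is 7 at Y. Subgame-perfect outcome: (Uptown, Y) with payoffs (10, 7).
Now find the simultaneous Nash equilibrium.
North Co.'s best replies: X→Downtown; Y→Uptown.
South Co.'s best replies: Uptown→X; Midtown→Y; Downtown→X.
The unique mutual best reply is (Downtown, X), giving (10, 4).
South Co.'s commitment gain: 7 − 4 = 3.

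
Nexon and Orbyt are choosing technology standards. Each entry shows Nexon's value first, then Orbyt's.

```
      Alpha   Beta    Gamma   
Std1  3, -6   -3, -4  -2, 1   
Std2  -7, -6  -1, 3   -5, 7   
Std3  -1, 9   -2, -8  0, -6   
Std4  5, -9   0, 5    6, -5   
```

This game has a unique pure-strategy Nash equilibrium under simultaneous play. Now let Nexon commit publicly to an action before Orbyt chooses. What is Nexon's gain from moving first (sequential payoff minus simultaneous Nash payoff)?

Work backward from Orbyt's decision.
- Std1: Orbyt compares -6, -4, 1 and picks Gamma; Nexon would get -2.
- Std2: Orbyt compares -6, 3, 7 and picks Gamma; Nexon would get -5.
- Std3: Orbyt compares 9, -8, -6 and picks Alpha; Nexon would get -1.
- Std4: Orbyt compares -9, 5, -5 and picks Beta; Nexon would get 0.
Nexon's induced payoffs are -2, -5, -1, 0, so Nexon commits to Std4. Subgame-perfect outcome: (Std4, Beta) with payoffs (0, 5).
For the simultaneous game, intersect best replies.
Nexon's best replies: Alpha→Std4; Beta→Std4; Gamma→Std4.
Orbyt's best replies: Std1→Gamma; Std2→Gamma; Std3→Alpha; Std4→Beta.
The unique mutual best reply is (Std4, Beta), giving (0, 5).
Nexon's commitment gain: 0 − 0 = 0.

0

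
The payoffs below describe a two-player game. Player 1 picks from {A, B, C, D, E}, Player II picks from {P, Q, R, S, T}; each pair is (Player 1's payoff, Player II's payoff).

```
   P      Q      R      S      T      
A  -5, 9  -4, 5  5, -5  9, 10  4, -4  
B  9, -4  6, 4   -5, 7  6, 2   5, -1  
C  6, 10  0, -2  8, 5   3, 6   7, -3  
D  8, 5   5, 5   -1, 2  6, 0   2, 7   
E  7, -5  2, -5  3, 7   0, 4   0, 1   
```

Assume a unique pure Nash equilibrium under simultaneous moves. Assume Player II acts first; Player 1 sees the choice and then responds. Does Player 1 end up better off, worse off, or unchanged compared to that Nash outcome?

unchanged

Player 1 best-responds to each possible Player II move:
- P → Player 1 plays B (best of -5, 9, 6, 8, 7); Player II gets -4.
- Q → Player 1 plays B (best of -4, 6, 0, 5, 2); Player II gets 4.
- R → Player 1 plays C (best of 5, -5, 8, -1, 3); Player II gets 5.
- S → Player 1 plays A (best of 9, 6, 3, 6, 0); Player II gets 10.
- T → Player 1 plays C (best of 4, 5, 7, 2, 0); Player II gets -3.
Maximizing over -4, 4, 5, 10, -3, Player II chooses S. Subgame-perfect outcome: (A, S) with payoffs (9, 10).
Under simultaneous play:
Player 1's best replies: P→B; Q→B; R→C; S→A; T→C.
Player II's best replies: A→S; B→R; C→P; D→T; E→R.
Only (A, S) has each player best-responding; Nash payoffs (9, 10).
Player 1 earns 9 sequentially versus 9 at the Nash outcome: unchanged.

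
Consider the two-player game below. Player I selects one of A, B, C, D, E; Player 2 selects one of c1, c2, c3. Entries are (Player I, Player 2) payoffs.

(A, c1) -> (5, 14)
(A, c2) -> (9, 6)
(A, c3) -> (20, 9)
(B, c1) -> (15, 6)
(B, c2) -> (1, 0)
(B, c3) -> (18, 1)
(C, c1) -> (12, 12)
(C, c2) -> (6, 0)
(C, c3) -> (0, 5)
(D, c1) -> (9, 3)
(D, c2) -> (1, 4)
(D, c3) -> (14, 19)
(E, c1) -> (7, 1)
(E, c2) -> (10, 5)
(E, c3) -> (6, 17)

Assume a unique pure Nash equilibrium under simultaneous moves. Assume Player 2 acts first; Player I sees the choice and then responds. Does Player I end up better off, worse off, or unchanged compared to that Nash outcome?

Work backward from Player I's decision.
- c1: BR = B, leader payoff 6.
- c2: BR = E, leader payoff 5.
- c3: BR = A, leader payoff 9.
Player 2's induced payoffs are 6, 5, 9, so Player 2 commits to c3. Subgame-perfect outcome: (A, c3) with payoffs (20, 9).
For the simultaneous game, intersect best replies.
Player I's best replies: c1→B; c2→E; c3→A.
Player 2's best replies: A→c1; B→c1; C→c1; D→c3; E→c3.
Only (B, c1) has each player best-responding; Nash payoffs (15, 6).
Player I earns 20 sequentially versus 15 at the Nash outcome: better off.

better off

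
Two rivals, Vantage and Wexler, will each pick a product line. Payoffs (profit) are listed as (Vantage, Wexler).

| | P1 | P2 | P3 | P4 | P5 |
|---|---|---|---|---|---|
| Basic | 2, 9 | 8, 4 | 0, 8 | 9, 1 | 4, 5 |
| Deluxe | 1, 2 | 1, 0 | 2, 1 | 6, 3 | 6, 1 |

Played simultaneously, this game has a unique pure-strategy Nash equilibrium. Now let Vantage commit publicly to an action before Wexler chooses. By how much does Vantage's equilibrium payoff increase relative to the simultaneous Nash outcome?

Wexler best-responds to each possible Vantage move:
- Basic → Wexler plays P1 (best of 9, 4, 8, 1, 5); Vantage gets 2.
- Deluxe → Wexler plays P4 (best of 2, 0, 1, 3, 1); Vantage gets 6.
Among 2, 6, the best is 6 at Deluxe. Subgame-perfect outcome: (Deluxe, P4) with payoffs (6, 3).
For the simultaneous game, intersect best replies.
Vantage's best replies: P1→Basic; P2→Basic; P3→Deluxe; P4→Basic; P5→Deluxe.
Wexler's best replies: Basic→P1; Deluxe→P4.
Only (Basic, P1) has each player best-responding; Nash payoffs (2, 9).
Vantage's commitment gain: 6 − 2 = 4.

4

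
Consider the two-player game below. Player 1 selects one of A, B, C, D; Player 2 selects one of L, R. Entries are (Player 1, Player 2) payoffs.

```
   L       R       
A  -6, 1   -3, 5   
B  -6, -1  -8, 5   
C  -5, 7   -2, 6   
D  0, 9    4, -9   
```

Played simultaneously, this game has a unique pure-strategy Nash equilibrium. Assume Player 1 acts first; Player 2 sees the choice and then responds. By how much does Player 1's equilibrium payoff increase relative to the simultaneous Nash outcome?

Player 2 best-responds to each possible Player 1 move:
- A → Player 2 plays R (best of 1, 5); Player 1 gets -3.
- B → Player 2 plays R (best of -1, 5); Player 1 gets -8.
- C → Player 2 plays L (best of 7, 6); Player 1 gets -5.
- D → Player 2 plays L (best of 9, -9); Player 1 gets 0.
Maximizing over -3, -8, -5, 0, Player 1 chooses D. Subgame-perfect outcome: (D, L) with payoffs (0, 9).
For the simultaneous game, intersect best replies.
Player 1's best replies: L→D; R→D.
Player 2's best replies: A→R; B→R; C→L; D→L.
The unique mutual best reply is (D, L), giving (0, 9).
Player 1's commitment gain: 0 − 0 = 0.

0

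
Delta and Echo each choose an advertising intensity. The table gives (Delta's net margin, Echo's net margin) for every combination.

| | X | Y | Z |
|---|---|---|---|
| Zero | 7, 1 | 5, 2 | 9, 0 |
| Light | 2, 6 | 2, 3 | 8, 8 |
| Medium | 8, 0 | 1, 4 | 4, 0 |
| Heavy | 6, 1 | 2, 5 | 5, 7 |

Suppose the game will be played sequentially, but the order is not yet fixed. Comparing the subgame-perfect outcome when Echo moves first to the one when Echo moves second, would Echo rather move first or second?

If Delta leads: Echo's best replies are Zero→Y, Light→Z, Medium→Y, Heavy→Z; Delta's induced payoffs 5, 8, 1, 5; outcome (Light, Z), payoffs (8, 8).
If Echo leads: Delta's best replies are X→Medium, Y→Zero, Z→Zero; Echo's induced payoffs 0, 2, 0; outcome (Zero, Y), payoffs (5, 2).
Echo gets 2 moving first and 8 moving second, so Echo prefers to move second.

second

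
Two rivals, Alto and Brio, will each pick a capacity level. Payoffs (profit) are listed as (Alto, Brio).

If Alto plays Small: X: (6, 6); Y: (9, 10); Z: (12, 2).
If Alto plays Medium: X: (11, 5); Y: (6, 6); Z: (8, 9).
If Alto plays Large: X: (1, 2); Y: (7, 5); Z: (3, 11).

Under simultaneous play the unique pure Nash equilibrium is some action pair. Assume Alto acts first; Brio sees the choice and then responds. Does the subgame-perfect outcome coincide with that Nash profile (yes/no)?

Solve by backward induction (Alto leads).
- Small: Brio compares 6, 10, 2 and picks Y; Alto would get 9.
- Medium: Brio compares 5, 6, 9 and picks Z; Alto would get 8.
- Large: Brio compares 2, 5, 11 and picks Z; Alto would get 3.
Among 9, 8, 3, the best is 9 at Small. Subgame-perfect outcome: (Small, Y) with payoffs (9, 10).
Under simultaneous play:
Alto's best replies: X→Medium; Y→Small; Z→Small.
Brio's best replies: Small→Y; Medium→Z; Large→Z.
The unique mutual best reply is (Small, Y), giving (9, 10).
Sequential outcome (Small, Y) coincides with the Nash profile (Small, Y).

yes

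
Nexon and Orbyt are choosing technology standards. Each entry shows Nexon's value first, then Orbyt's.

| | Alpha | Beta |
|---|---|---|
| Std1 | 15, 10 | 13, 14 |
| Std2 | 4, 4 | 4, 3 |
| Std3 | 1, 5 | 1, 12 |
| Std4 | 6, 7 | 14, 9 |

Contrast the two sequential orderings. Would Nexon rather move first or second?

second

If Nexon leads: Orbyt's best replies are Std1→Beta, Std2→Alpha, Std3→Beta, Std4→Beta; Nexon's induced payoffs 13, 4, 1, 14; outcome (Std4, Beta), payoffs (14, 9).
If Orbyt leads: Nexon's best replies are Alpha→Std1, Beta→Std4; Orbyt's induced payoffs 10, 9; outcome (Std1, Alpha), payoffs (15, 10).
Nexon gets 14 moving first and 15 moving second, so Nexon prefers to move second.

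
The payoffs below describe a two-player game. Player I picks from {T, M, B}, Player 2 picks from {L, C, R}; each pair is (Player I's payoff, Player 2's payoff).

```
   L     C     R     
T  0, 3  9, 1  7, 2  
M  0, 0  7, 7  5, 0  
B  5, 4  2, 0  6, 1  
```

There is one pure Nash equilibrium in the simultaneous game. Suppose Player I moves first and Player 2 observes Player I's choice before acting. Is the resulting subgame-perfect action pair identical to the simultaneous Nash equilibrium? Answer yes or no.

Backward induction with Player I moving first.
- T: Player 2 compares 3, 1, 2 and picks L; Player I would get 0.
- M: Player 2 compares 0, 7, 0 and picks C; Player I would get 7.
- B: Player 2 compares 4, 0, 1 and picks L; Player I would get 5.
Among 0, 7, 5, the best is 7 at M. Subgame-perfect outcome: (M, C) with payoffs (7, 7).
Under simultaneous play:
Player I's best replies: L→B; C→T; R→T.
Player 2's best replies: T→L; M→C; B→L.
The unique mutual best reply is (B, L), giving (5, 4).
Sequential outcome (M, C) differs from the Nash profile (B, L).

no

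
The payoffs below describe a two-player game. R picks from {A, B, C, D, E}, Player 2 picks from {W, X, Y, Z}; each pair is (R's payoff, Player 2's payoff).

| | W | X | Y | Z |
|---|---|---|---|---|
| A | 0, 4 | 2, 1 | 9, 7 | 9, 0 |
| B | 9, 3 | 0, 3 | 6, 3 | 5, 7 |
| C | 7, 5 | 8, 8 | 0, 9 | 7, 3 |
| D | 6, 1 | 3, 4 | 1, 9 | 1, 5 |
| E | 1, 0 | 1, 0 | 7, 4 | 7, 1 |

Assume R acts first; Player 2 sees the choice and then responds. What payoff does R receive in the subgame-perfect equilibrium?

9

Solve by backward induction (R leads).
- A: BR = Y, leader payoff 9.
- B: BR = Z, leader payoff 5.
- C: BR = Y, leader payoff 0.
- D: BR = Y, leader payoff 1.
- E: BR = Y, leader payoff 7.
Maximizing over 9, 5, 0, 1, 7, R chooses A. Subgame-perfect outcome: (A, Y) with payoffs (9, 7).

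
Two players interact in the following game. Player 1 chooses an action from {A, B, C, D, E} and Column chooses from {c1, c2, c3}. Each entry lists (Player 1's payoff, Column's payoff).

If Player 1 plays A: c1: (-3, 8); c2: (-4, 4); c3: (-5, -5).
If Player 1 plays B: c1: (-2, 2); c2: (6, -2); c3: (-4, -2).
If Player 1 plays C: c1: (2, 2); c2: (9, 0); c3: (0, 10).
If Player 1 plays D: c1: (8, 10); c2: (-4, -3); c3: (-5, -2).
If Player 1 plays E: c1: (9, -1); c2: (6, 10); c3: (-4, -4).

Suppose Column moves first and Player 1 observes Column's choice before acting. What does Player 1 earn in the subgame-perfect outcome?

Backward induction with Column moving first.
- c1: Player 1 compares -3, -2, 2, 8, 9 and picks E; Column would get -1.
- c2: Player 1 compares -4, 6, 9, -4, 6 and picks C; Column would get 0.
- c3: Player 1 compares -5, -4, 0, -5, -4 and picks C; Column would get 10.
Maximizing over -1, 0, 10, Column chooses c3. Subgame-perfect outcome: (C, c3) with payoffs (0, 10).

0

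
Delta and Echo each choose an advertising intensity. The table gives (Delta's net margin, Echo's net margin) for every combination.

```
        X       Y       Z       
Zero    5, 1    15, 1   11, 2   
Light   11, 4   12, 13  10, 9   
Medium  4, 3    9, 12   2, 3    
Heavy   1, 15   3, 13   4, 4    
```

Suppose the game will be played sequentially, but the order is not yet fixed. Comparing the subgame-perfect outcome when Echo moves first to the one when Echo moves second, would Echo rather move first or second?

If Delta leads: Echo's best replies are Zero→Z, Light→Y, Medium→Y, Heavy→X; Delta's induced payoffs 11, 12, 9, 1; outcome (Light, Y), payoffs (12, 13).
If Echo leads: Delta's best replies are X→Light, Y→Zero, Z→Zero; Echo's induced payoffs 4, 1, 2; outcome (Light, X), payoffs (11, 4).
Echo gets 4 moving first and 13 moving second, so Echo prefers to move second.

second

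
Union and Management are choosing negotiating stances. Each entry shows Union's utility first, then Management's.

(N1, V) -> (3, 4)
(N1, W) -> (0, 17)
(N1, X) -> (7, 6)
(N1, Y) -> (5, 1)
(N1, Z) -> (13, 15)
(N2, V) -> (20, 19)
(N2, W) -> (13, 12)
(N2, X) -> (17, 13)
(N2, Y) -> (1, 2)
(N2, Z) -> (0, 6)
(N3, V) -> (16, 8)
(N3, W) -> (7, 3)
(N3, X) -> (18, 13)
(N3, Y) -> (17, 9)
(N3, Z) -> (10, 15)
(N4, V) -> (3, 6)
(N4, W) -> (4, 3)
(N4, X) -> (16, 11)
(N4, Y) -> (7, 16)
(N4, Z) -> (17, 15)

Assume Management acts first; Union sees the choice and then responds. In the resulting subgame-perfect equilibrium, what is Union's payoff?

Solve by backward induction (Management leads).
- V: Union compares 3, 20, 16, 3 and picks N2; Management would get 19.
- W: Union compares 0, 13, 7, 4 and picks N2; Management would get 12.
- X: Union compares 7, 17, 18, 16 and picks N3; Management would get 13.
- Y: Union compares 5, 1, 17, 7 and picks N3; Management would get 9.
- Z: Union compares 13, 0, 10, 17 and picks N4; Management would get 15.
Maximizing over 19, 12, 13, 9, 15, Management chooses V. Subgame-perfect outcome: (N2, V) with payoffs (20, 19).

20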